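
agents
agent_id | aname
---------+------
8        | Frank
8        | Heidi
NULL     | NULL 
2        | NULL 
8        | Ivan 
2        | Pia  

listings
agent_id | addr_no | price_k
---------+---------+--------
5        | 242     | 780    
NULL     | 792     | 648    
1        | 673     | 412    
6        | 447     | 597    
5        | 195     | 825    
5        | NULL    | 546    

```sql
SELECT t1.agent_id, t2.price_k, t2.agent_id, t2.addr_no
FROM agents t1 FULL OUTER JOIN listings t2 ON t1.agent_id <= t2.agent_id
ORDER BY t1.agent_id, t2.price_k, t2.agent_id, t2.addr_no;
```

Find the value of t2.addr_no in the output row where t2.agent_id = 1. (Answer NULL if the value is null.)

FULL OUTER JOIN keeps every row from both sides; unmatched rows get NULL for the other side's columns.
Matching on t1.agent_id <= t2.agent_id. A NULL in a compared column never satisfies the condition.
- t1[0] agent_id=8 → no match; kept with NULLs on the t2 side.
- t1[1] agent_id=8 → no match; kept with NULLs on the t2 side.
- t1[2] agent_id=NULL → no match; kept with NULLs on the t2 side.
- t1[3] agent_id=2 → 4 match(es) in t2 → 4 row(s).
- t1[4] agent_id=8 → no match; kept with NULLs on the t2 side.
- t1[5] agent_id=2 → 4 match(es) in t2 → 4 row(s).
- 2 t2 row(s) had no t1 match → kept, t1 columns NULL.

673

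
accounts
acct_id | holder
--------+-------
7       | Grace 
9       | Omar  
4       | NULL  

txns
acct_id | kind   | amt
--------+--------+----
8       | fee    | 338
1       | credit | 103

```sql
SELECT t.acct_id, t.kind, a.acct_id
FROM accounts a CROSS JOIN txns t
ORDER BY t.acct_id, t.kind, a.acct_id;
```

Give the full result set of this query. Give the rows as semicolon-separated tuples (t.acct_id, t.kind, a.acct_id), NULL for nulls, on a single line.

(1, credit, 4); (1, credit, 7); (1, credit, 9); (8, fee, 4); (8, fee, 7); (8, fee, 9)

CROSS JOIN pairs every row of `accounts` with every row of `txns`: 3 × 2 = 6 rows.
After projecting and ordering:
t.acct_id | t.kind | a.acct_id
1 | credit | 4
1 | credit | 7
1 | credit | 9
8 | fee | 4
8 | fee | 7
8 | fee | 9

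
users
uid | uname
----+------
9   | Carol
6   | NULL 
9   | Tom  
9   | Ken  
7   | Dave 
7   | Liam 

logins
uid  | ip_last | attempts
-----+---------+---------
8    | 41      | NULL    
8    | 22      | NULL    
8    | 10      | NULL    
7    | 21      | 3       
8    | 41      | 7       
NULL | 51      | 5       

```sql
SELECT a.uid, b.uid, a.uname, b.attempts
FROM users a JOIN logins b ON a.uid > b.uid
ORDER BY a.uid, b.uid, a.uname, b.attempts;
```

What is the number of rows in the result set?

INNER JOIN keeps only pairs where the ON condition holds.
Matching on a.uid > b.uid. A NULL in a compared column never satisfies the condition.
Matched pairs: 15.
Total: 15 rows.

15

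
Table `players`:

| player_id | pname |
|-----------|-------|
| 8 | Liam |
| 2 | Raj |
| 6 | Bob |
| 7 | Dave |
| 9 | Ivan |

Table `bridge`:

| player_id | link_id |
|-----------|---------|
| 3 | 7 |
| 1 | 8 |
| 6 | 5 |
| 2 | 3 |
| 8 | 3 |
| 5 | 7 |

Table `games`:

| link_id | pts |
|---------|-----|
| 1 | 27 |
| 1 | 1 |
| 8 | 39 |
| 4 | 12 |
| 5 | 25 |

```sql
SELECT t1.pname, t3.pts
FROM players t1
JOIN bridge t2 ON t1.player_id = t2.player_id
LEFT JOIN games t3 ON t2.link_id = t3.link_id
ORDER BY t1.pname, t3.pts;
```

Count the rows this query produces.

3

Joins associate left-to-right: players INNER JOIN bridge on player_id gives 3 intermediate row(s).
Then LEFT JOIN `games t3` on link_id: each of those 3 rows is kept; rows whose t2.link_id has no match in t3 get NULL for t3's columns.
Result: 3 row(s).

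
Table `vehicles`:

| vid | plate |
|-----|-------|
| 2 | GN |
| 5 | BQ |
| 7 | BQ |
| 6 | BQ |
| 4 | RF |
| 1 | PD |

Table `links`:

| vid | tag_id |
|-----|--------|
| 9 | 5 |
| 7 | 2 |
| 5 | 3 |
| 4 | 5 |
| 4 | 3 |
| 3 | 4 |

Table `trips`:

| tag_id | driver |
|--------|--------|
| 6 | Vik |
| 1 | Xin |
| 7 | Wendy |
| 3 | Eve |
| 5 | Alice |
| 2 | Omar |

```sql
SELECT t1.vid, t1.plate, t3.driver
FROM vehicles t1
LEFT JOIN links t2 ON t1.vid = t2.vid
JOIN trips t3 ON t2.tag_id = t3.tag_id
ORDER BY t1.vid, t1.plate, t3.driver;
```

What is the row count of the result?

Joins associate left-to-right: vehicles LEFT JOIN links on vid gives 7 intermediate row(s).
Then INNER JOIN `trips t3` on tag_id: keep only rows whose t2.tag_id appears in t3.
Result: 4 row(s).

4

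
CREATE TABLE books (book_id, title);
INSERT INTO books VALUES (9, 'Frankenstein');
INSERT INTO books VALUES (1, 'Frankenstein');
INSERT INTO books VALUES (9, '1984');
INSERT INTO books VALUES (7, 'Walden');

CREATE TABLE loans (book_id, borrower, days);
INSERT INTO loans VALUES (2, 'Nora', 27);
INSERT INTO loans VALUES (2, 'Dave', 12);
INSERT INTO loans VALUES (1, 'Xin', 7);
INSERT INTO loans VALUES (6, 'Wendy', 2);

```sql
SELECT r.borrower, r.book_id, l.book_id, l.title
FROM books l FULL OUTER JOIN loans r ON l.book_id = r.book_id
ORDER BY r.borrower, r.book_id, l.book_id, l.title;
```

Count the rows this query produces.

FULL OUTER JOIN keeps every row from both sides; unmatched rows get NULL for the other side's columns.
Matching on l.book_id = r.book_id.
Matched pairs: 1; unmatched l rows kept: 3; unmatched r rows kept: 3.
Total: 1 matched + 6 padded = 7 rows.

7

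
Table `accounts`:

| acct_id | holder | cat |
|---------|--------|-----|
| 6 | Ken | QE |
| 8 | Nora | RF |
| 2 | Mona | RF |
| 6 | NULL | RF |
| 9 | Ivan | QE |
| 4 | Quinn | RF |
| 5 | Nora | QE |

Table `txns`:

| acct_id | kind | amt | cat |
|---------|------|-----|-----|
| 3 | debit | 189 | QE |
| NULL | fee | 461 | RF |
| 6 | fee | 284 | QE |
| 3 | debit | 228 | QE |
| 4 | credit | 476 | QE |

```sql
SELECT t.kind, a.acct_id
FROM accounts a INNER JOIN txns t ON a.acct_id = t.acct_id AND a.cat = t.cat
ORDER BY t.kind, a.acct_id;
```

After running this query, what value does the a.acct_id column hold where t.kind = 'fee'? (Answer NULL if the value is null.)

INNER JOIN keeps only pairs where the ON condition holds.
Matching on a.acct_id = t.acct_id AND a.cat = t.cat. A NULL in a compared column never satisfies the condition.
Matched pairs: 1.

6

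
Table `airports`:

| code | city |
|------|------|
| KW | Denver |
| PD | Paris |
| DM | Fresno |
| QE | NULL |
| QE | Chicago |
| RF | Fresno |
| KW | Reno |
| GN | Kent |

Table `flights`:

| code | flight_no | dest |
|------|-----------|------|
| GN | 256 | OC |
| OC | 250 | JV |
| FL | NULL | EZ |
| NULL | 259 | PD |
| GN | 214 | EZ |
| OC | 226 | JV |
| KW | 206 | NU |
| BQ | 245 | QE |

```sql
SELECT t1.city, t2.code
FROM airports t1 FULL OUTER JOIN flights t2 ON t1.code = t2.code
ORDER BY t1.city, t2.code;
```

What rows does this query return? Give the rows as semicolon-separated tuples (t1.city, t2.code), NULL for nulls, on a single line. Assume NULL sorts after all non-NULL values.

FULL OUTER JOIN keeps every row from both sides; unmatched rows get NULL for the other side's columns.
Matching on t1.code = t2.code. A NULL in a compared column never satisfies the condition.
- t1 row (code=KW): matches 1 t2 row(s) → 1 output row(s).
- t1 row (code=PD): no match → kept, t2 columns NULL.
- t1 row (code=DM): no match → kept, t2 columns NULL.
- t1 row (code=QE): no match → kept, t2 columns NULL.
- t1 row (code=QE): no match → kept, t2 columns NULL.
- t1 row (code=RF): no match → kept, t2 columns NULL.
- t1 row (code=KW): matches 1 t2 row(s) → 1 output row(s).
- t1 row (code=GN): matches 2 t2 row(s) → 2 output row(s).
- plus 5 unmatched t2 row(s), each kept with NULL t1 columns.

(Chicago, NULL); (Denver, KW); (Fresno, NULL); (Fresno, NULL); (Kent, GN); (Kent, GN); (Paris, NULL); (Reno, KW); (NULL, BQ); (NULL, FL); (NULL, OC); (NULL, OC); (NULL, NULL); (NULL, NULL)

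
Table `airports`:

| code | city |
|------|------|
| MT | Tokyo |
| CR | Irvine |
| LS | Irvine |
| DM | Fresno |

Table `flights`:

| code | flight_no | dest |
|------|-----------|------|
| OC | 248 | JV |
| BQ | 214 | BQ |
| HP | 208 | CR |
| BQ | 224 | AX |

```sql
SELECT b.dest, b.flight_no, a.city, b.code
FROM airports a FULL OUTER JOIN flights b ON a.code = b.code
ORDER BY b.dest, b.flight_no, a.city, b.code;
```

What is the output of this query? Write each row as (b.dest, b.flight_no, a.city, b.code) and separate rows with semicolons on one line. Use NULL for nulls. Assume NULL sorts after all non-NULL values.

(AX, 224, NULL, BQ); (BQ, 214, NULL, BQ); (CR, 208, NULL, HP); (JV, 248, NULL, OC); (NULL, NULL, Fresno, NULL); (NULL, NULL, Irvine, NULL); (NULL, NULL, Irvine, NULL); (NULL, NULL, Tokyo, NULL)

FULL OUTER JOIN keeps every row from both sides; unmatched rows get NULL for the other side's columns.
Matching on a.code = b.code.
Matched pairs: 0; unmatched a rows kept: 4; unmatched b rows kept: 4.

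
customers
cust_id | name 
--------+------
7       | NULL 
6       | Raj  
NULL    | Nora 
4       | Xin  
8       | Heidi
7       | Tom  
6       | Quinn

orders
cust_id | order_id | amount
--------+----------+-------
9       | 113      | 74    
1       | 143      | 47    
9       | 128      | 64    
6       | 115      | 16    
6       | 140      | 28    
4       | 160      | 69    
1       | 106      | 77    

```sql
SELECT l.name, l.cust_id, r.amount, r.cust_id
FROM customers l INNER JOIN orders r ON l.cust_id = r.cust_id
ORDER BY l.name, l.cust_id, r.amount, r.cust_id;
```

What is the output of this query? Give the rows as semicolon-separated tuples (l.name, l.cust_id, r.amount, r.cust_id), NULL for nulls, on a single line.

(Quinn, 6, 16, 6); (Quinn, 6, 28, 6); (Raj, 6, 16, 6); (Raj, 6, 28, 6); (Xin, 4, 69, 4)

INNER JOIN keeps only pairs where the ON condition holds.
Matching on l.cust_id = r.cust_id. A NULL in a compared column never satisfies the condition.
- l[0] cust_id=7 → no match; dropped.
- l[1] cust_id=6 → 2 match(es) in r → 2 row(s).
- l[2] cust_id=NULL → no match; dropped.
- l[3] cust_id=4 → 1 match(es) in r → 1 row(s).
- l[4] cust_id=8 → no match; dropped.
- l[5] cust_id=7 → no match; dropped.
- l[6] cust_id=6 → 2 match(es) in r → 2 row(s).
After projecting and ordering:
l.name | l.cust_id | r.amount | r.cust_id
Quinn | 6 | 16 | 6
Quinn | 6 | 28 | 6
Raj | 6 | 16 | 6
Raj | 6 | 28 | 6
Xin | 4 | 69 | 4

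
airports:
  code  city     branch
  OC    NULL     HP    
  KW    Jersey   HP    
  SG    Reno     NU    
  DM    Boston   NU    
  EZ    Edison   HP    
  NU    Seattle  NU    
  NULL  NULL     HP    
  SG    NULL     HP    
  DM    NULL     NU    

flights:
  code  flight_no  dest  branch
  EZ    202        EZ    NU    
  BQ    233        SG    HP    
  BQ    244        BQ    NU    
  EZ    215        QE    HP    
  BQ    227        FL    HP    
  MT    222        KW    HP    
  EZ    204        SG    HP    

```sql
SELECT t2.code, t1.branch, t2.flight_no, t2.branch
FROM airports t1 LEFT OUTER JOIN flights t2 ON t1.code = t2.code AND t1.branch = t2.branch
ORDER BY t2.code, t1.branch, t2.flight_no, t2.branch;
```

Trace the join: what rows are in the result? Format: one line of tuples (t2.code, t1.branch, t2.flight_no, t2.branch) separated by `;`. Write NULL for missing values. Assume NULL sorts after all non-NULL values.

LEFT JOIN keeps every row from `airports`; unmatched rows get NULL for `flights`'s columns.
Matching on t1.code = t2.code AND t1.branch = t2.branch. A NULL in a compared column never satisfies the condition.
Matched pairs: 2; unmatched t1 rows kept: 8.

(EZ, HP, 204, HP); (EZ, HP, 215, HP); (NULL, HP, NULL, NULL); (NULL, HP, NULL, NULL); (NULL, HP, NULL, NULL); (NULL, HP, NULL, NULL); (NULL, NU, NULL, NULL); (NULL, NU, NULL, NULL); (NULL, NU, NULL, NULL); (NULL, NU, NULL, NULL)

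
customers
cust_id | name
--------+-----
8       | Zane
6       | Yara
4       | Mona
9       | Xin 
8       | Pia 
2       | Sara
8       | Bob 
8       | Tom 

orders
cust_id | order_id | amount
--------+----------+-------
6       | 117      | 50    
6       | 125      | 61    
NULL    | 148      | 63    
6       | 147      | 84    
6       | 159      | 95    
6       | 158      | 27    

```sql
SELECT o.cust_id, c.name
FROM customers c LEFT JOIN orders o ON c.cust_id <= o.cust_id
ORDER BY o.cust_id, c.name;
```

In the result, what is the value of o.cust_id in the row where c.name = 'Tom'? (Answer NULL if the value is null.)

LEFT JOIN keeps every row from `customers`; unmatched rows get NULL for `orders`'s columns.
Matching on c.cust_id <= o.cust_id. A NULL in a compared column never satisfies the condition.
Matched pairs: 15; unmatched c rows kept: 5.

NULL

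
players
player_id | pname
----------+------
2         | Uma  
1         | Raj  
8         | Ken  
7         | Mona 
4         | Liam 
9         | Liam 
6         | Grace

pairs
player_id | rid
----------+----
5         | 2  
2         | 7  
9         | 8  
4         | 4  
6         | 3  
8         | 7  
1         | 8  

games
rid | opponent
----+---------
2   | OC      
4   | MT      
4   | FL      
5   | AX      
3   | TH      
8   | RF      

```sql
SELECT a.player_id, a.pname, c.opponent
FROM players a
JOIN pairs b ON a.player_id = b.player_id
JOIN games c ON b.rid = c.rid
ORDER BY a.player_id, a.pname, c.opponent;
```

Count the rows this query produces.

5

Step 1 — a INNER JOIN b on player_id → 6 row(s).
Then INNER JOIN `games c` on rid: keep only rows whose b.rid appears in c.
Result: 5 row(s).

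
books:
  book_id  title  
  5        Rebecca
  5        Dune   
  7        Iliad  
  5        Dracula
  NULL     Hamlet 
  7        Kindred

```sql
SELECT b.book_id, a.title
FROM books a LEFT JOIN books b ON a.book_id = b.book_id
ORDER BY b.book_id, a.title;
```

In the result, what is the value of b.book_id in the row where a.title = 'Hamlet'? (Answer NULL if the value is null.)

LEFT JOIN keeps every row from `books a`; unmatched rows get NULL for `books b`'s columns.
Matching on a.book_id = b.book_id. A NULL in a compared column never satisfies the condition.
Matched pairs: 13; unmatched a rows kept: 1.

NULL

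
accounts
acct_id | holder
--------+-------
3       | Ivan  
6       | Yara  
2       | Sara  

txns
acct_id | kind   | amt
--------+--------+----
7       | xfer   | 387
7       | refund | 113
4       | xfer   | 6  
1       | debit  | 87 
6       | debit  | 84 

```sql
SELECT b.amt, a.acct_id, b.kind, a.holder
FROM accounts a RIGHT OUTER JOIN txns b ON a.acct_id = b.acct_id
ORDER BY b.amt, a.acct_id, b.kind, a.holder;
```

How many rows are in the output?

RIGHT JOIN keeps every row from `txns`; unmatched rows get NULL for `accounts`'s columns.
Matching on a.acct_id = b.acct_id.
- a row (acct_id=3): no match.
- a row (acct_id=6): matches 1 b row(s) → 1 output row(s).
- a row (acct_id=2): no match.
- 4 row(s) from b found no a partner → padded with NULL.
Total: 1 matched + 4 padded = 5 rows.

5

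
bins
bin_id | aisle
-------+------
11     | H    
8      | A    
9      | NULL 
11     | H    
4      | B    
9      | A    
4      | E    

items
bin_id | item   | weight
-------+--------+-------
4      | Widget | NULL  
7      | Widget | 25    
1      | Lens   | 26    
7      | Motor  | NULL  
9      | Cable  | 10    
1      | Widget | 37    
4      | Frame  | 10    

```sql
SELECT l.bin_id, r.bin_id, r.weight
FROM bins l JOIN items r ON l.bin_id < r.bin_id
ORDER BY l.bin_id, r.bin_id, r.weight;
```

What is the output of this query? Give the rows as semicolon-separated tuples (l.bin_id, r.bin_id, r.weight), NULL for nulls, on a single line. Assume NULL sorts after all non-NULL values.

INNER JOIN keeps only pairs where the ON condition holds.
Matching on l.bin_id < r.bin_id.
Matched pairs: 7.

(4, 7, 25); (4, 7, 25); (4, 7, NULL); (4, 7, NULL); (4, 9, 10); (4, 9, 10); (8, 9, 10)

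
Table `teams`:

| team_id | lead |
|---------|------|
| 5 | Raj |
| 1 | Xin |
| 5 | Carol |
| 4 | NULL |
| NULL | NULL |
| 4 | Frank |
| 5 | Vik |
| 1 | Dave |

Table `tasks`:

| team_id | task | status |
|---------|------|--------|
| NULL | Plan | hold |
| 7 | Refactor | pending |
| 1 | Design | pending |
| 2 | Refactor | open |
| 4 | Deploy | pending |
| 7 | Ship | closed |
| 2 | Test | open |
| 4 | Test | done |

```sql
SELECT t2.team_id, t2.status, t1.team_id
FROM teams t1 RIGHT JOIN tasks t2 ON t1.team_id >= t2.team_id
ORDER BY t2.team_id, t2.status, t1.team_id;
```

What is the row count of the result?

RIGHT JOIN keeps every row from `tasks`; unmatched rows get NULL for `teams`'s columns.
Matching on t1.team_id >= t2.team_id. A NULL in a compared column never satisfies the condition.
- team_id=5: 5 matching t2 row(s), so 5 row(s) emitted.
- team_id=1: 1 matching t2 row(s), so 1 row(s) emitted.
- team_id=5: 5 matching t2 row(s), so 5 row(s) emitted.
- team_id=4: 5 matching t2 row(s), so 5 row(s) emitted.
- team_id=NULL: no matching t2 row.
- team_id=4: 5 matching t2 row(s), so 5 row(s) emitted.
- team_id=5: 5 matching t2 row(s), so 5 row(s) emitted.
- team_id=1: 1 matching t2 row(s), so 1 row(s) emitted.
- plus 3 unmatched t2 row(s), each kept with NULL t1 columns.
Total: 27 matched + 3 padded = 30 rows.

30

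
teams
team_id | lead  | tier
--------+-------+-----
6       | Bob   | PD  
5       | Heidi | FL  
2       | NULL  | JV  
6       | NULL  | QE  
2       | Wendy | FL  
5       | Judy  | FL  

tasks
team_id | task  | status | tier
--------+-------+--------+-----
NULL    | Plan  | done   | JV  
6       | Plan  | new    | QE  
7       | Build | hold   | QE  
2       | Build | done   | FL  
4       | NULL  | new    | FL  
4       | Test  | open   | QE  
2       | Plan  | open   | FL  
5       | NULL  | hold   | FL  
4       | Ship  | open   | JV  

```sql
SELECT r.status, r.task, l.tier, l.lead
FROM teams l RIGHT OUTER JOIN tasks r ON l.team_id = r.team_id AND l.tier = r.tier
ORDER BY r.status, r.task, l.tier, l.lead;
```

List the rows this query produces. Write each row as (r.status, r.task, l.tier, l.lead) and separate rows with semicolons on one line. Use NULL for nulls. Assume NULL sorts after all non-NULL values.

RIGHT JOIN keeps every row from `tasks`; unmatched rows get NULL for `teams`'s columns.
Matching on l.team_id = r.team_id AND l.tier = r.tier. A NULL in a compared column never satisfies the condition.
- team_id=6, tier=PD: no matching r row.
- team_id=5, tier=FL: 1 matching r row(s), so 1 row(s) emitted.
- team_id=2, tier=JV: no matching r row.
- team_id=6, tier=QE: 1 matching r row(s), so 1 row(s) emitted.
- team_id=2, tier=FL: 2 matching r row(s), so 2 row(s) emitted.
- team_id=5, tier=FL: 1 matching r row(s), so 1 row(s) emitted.
- 5 r row(s) had no l match → kept, l columns NULL.
After projecting and ordering:
r.status | r.task | l.tier | l.lead
done | Build | FL | Wendy
done | Plan | NULL | NULL
hold | Build | NULL | NULL
hold | NULL | FL | Heidi
hold | NULL | FL | Judy
new | Plan | QE | NULL
new | NULL | NULL | NULL
open | Plan | FL | Wendy
open | Ship | NULL | NULL
open | Test | NULL | NULL

(done, Build, FL, Wendy); (done, Plan, NULL, NULL); (hold, Build, NULL, NULL); (hold, NULL, FL, Heidi); (hold, NULL, FL, Judy); (new, Plan, QE, NULL); (new, NULL, NULL, NULL); (open, Plan, FL, Wendy); (open, Ship, NULL, NULL); (open, Test, NULL, NULL)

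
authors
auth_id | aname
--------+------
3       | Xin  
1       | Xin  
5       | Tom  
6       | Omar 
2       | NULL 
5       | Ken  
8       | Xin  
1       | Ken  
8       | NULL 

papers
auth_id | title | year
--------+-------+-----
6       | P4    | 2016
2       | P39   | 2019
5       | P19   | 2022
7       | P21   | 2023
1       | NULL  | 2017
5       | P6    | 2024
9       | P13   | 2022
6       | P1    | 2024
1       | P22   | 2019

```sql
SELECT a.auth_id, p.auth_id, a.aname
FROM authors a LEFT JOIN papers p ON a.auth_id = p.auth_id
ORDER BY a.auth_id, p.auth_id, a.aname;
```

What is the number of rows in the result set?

LEFT JOIN keeps every row from `authors`; unmatched rows get NULL for `papers`'s columns.
Matching on a.auth_id = p.auth_id.
Matched pairs: 11; unmatched a rows kept: 3.
Total: 11 matched + 3 padded = 14 rows.

14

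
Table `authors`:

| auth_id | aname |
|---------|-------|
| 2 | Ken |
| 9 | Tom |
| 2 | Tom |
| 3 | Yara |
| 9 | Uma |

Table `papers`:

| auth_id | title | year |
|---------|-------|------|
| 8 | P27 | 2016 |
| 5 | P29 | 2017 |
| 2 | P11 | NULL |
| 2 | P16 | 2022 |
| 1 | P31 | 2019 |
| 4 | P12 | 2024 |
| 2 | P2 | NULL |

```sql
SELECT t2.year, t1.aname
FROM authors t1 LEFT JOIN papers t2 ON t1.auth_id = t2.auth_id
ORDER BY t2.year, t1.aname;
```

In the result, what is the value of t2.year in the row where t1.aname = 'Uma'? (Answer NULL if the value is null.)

LEFT JOIN keeps every row from `authors`; unmatched rows get NULL for `papers`'s columns.
Matching on t1.auth_id = t2.auth_id.
- auth_id=2: 3 matching t2 row(s), so 3 row(s) emitted.
- auth_id=9: no t2 row matches, row kept with t2 columns NULL.
- auth_id=2: 3 matching t2 row(s), so 3 row(s) emitted.
- auth_id=3: no t2 row matches, row kept with t2 columns NULL.
- auth_id=9: no t2 row matches, row kept with t2 columns NULL.

NULL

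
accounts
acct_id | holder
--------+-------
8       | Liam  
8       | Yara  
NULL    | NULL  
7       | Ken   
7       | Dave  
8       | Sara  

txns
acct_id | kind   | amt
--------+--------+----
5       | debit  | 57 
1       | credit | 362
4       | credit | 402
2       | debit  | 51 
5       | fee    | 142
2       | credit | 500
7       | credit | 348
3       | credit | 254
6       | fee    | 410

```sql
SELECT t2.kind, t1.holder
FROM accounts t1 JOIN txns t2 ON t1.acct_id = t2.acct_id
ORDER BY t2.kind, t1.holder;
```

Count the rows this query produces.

INNER JOIN keeps only pairs where the ON condition holds.
Matching on t1.acct_id = t2.acct_id. A NULL in a compared column never satisfies the condition.
Matched pairs: 2.
Total: 2 rows.

2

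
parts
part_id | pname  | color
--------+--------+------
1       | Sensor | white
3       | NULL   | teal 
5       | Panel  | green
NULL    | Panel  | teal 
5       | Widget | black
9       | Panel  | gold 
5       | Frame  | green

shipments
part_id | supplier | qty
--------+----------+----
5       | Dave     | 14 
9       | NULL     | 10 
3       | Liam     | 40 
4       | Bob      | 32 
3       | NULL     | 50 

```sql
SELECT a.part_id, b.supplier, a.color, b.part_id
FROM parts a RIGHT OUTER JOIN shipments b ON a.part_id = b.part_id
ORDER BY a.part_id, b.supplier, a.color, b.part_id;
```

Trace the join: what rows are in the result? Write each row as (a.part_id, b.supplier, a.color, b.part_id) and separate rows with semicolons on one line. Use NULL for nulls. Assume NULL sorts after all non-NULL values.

(3, Liam, teal, 3); (3, NULL, teal, 3); (5, Dave, black, 5); (5, Dave, green, 5); (5, Dave, green, 5); (9, NULL, gold, 9); (NULL, Bob, NULL, 4)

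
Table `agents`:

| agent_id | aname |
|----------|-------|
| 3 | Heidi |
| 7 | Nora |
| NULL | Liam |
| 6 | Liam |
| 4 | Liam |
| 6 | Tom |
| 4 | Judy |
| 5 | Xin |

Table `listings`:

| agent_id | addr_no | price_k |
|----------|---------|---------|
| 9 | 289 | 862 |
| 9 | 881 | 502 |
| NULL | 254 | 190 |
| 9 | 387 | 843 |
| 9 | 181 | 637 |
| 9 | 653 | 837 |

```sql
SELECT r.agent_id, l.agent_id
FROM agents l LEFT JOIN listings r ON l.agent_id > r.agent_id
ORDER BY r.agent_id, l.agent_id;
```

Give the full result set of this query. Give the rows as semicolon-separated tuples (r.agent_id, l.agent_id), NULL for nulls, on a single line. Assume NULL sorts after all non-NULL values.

(NULL, 3); (NULL, 4); (NULL, 4); (NULL, 5); (NULL, 6); (NULL, 6); (NULL, 7); (NULL, NULL)

LEFT JOIN keeps every row from `agents`; unmatched rows get NULL for `listings`'s columns.
Matching on l.agent_id > r.agent_id. A NULL in a compared column never satisfies the condition.
- l[0] agent_id=3 → no match; kept with NULLs on the r side.
- l[1] agent_id=7 → no match; kept with NULLs on the r side.
- l[2] agent_id=NULL → no match; kept with NULLs on the r side.
- l[3] agent_id=6 → no match; kept with NULLs on the r side.
- l[4] agent_id=4 → no match; kept with NULLs on the r side.
- l[5] agent_id=6 → no match; kept with NULLs on the r side.
- l[6] agent_id=4 → no match; kept with NULLs on the r side.
- l[7] agent_id=5 → no match; kept with NULLs on the r side.
After projecting and ordering:
r.agent_id | l.agent_id
NULL | 3
NULL | 4
NULL | 4
NULL | 5
NULL | 6
NULL | 6
NULL | 7
NULL | NULL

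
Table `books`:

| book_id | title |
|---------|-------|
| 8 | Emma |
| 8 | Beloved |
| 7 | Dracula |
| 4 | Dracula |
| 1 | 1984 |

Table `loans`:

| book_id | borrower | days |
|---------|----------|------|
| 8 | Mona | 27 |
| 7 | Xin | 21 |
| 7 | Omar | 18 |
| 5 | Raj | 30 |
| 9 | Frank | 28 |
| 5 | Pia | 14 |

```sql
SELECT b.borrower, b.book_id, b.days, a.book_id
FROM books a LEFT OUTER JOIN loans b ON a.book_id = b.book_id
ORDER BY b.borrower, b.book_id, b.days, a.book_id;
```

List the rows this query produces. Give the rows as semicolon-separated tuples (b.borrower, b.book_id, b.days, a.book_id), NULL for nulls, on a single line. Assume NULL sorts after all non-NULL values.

(Mona, 8, 27, 8); (Mona, 8, 27, 8); (Omar, 7, 18, 7); (Xin, 7, 21, 7); (NULL, NULL, NULL, 1); (NULL, NULL, NULL, 4)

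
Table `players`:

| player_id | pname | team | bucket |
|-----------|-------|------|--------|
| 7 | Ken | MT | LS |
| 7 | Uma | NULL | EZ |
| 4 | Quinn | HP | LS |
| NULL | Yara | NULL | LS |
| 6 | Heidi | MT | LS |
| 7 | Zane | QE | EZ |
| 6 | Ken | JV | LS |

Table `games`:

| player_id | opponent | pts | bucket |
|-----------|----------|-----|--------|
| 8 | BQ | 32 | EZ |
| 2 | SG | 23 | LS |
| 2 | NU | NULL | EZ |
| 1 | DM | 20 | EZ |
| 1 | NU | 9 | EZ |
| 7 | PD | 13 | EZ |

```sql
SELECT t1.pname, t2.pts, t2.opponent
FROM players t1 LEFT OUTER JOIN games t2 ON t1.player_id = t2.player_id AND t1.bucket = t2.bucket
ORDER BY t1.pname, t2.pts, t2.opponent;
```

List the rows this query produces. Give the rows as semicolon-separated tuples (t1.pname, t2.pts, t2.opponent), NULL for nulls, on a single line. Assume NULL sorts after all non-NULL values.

LEFT JOIN keeps every row from `players`; unmatched rows get NULL for `games`'s columns.
Matching on t1.player_id = t2.player_id AND t1.bucket = t2.bucket. A NULL in a compared column never satisfies the condition.
- t1[0] player_id=7, bucket=LS → no match; kept with NULLs on the t2 side.
- t1[1] player_id=7, bucket=EZ → 1 match(es) in t2 → 1 row(s).
- t1[2] player_id=4, bucket=LS → no match; kept with NULLs on the t2 side.
- t1[3] player_id=NULL, bucket=LS → no match; kept with NULLs on the t2 side.
- t1[4] player_id=6, bucket=LS → no match; kept with NULLs on the t2 side.
- t1[5] player_id=7, bucket=EZ → 1 match(es) in t2 → 1 row(s).
- t1[6] player_id=6, bucket=LS → no match; kept with NULLs on the t2 side.
After projecting and ordering:
t1.pname | t2.pts | t2.opponent
Heidi | NULL | NULL
Ken | NULL | NULL
Ken | NULL | NULL
Quinn | NULL | NULL
Uma | 13 | PD
Yara | NULL | NULL
Zane | 13 | PD

(Heidi, NULL, NULL); (Ken, NULL, NULL); (Ken, NULL, NULL); (Quinn, NULL, NULL); (Uma, 13, PD); (Yara, NULL, NULL); (Zane, 13, PD)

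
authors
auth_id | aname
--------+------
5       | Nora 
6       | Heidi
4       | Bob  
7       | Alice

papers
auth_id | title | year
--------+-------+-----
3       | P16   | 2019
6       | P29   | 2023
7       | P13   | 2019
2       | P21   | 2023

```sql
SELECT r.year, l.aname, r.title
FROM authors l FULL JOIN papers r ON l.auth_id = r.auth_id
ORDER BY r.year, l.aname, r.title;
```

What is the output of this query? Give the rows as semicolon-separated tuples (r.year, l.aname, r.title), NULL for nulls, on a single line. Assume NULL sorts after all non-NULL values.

(2019, Alice, P13); (2019, NULL, P16); (2023, Heidi, P29); (2023, NULL, P21); (NULL, Bob, NULL); (NULL, Nora, NULL)

FULL OUTER JOIN keeps every row from both sides; unmatched rows get NULL for the other side's columns.
Matching on l.auth_id = r.auth_id.
Matched pairs: 2; unmatched l rows kept: 2; unmatched r rows kept: 2.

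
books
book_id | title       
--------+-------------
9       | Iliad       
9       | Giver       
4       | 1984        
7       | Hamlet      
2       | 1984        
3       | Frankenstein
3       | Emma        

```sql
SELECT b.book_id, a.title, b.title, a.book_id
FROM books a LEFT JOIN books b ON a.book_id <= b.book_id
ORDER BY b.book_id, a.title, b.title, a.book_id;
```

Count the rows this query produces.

30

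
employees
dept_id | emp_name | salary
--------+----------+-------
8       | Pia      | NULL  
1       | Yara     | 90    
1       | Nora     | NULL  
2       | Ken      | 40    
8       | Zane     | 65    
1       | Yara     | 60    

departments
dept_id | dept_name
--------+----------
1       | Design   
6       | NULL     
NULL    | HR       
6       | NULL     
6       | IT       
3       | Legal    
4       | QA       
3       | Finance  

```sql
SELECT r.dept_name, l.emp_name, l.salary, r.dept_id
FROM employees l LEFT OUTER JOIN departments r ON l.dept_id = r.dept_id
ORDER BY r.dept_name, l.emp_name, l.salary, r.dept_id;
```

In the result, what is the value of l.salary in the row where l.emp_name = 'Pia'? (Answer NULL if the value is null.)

NULL

LEFT JOIN keeps every row from `employees`; unmatched rows get NULL for `departments`'s columns.
Matching on l.dept_id = r.dept_id. A NULL in a compared column never satisfies the condition.
Matched pairs: 3; unmatched l rows kept: 3.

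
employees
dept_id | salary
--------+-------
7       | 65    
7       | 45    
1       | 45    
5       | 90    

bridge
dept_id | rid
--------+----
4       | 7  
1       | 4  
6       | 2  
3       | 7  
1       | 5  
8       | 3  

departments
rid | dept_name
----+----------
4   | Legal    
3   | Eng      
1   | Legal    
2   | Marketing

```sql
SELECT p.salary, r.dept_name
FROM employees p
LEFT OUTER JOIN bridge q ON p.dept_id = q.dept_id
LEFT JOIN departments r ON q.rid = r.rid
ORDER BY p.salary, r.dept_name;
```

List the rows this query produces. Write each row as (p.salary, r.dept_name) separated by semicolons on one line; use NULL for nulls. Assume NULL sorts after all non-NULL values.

(45, Legal); (45, NULL); (45, NULL); (65, NULL); (90, NULL)

Joins associate left-to-right: employees LEFT JOIN bridge on dept_id gives 5 intermediate row(s).
Then LEFT JOIN `departments r` on rid: each of those 5 rows is kept; rows whose q.rid has no match in r get NULL for r's columns.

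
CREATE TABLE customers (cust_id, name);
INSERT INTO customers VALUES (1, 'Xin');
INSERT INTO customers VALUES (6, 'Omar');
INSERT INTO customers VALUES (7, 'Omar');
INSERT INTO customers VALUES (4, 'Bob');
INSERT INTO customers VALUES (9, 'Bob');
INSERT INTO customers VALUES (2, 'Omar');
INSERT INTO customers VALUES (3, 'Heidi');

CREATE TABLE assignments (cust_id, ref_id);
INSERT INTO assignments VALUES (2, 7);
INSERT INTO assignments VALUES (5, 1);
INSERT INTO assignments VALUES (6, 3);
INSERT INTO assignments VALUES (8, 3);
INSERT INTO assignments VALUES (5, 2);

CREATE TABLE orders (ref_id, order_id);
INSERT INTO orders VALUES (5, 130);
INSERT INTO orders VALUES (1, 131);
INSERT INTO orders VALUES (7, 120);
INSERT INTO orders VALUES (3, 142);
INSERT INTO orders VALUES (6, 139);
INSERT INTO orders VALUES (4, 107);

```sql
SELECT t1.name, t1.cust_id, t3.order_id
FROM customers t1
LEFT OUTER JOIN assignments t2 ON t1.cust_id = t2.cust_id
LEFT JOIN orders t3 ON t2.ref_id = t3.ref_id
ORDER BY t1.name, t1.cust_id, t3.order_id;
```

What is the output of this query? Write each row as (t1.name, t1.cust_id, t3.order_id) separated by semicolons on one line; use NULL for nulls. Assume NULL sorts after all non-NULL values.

(Bob, 4, NULL); (Bob, 9, NULL); (Heidi, 3, NULL); (Omar, 2, 120); (Omar, 6, 142); (Omar, 7, NULL); (Xin, 1, NULL)

Joins associate left-to-right: customers LEFT JOIN assignments on cust_id gives 7 intermediate row(s).
Then LEFT JOIN `orders t3` on ref_id: each of those 7 rows is kept; rows whose t2.ref_id has no match in t3 get NULL for t3's columns.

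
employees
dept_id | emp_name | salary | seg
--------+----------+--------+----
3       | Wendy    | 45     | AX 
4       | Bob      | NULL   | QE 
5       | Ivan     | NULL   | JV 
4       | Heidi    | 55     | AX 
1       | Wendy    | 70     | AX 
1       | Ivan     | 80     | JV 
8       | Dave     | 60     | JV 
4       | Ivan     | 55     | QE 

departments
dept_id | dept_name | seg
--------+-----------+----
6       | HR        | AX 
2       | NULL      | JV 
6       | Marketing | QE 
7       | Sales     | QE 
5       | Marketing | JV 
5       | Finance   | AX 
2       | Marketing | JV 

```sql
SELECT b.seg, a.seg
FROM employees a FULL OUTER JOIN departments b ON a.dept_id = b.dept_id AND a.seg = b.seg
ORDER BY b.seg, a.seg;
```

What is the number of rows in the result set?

14

FULL OUTER JOIN keeps every row from both sides; unmatched rows get NULL for the other side's columns.
Matching on a.dept_id = b.dept_id AND a.seg = b.seg.
- a row (dept_id=3, seg=AX): no match → kept, b columns NULL.
- a row (dept_id=4, seg=QE): no match → kept, b columns NULL.
- a row (dept_id=5, seg=JV): matches 1 b row(s) → 1 output row(s).
- a row (dept_id=4, seg=AX): no match → kept, b columns NULL.
- a row (dept_id=1, seg=AX): no match → kept, b columns NULL.
- a row (dept_id=1, seg=JV): no match → kept, b columns NULL.
- a row (dept_id=8, seg=JV): no match → kept, b columns NULL.
- a row (dept_id=4, seg=QE): no match → kept, b columns NULL.
- 6 b row(s) had no a match → kept, a columns NULL.
Total: 1 matched + 13 padded = 14 rows.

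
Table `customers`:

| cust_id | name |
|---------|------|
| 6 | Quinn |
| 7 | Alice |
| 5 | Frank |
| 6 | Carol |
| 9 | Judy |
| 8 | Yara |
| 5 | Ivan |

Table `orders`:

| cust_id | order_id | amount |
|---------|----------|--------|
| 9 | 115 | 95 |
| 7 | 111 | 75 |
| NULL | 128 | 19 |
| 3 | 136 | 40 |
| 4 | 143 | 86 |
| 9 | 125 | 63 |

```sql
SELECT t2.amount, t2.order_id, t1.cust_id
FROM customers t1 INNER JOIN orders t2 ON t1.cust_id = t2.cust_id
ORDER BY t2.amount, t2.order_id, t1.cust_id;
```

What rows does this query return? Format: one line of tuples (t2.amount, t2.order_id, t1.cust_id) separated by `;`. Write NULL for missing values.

(63, 125, 9); (75, 111, 7); (95, 115, 9)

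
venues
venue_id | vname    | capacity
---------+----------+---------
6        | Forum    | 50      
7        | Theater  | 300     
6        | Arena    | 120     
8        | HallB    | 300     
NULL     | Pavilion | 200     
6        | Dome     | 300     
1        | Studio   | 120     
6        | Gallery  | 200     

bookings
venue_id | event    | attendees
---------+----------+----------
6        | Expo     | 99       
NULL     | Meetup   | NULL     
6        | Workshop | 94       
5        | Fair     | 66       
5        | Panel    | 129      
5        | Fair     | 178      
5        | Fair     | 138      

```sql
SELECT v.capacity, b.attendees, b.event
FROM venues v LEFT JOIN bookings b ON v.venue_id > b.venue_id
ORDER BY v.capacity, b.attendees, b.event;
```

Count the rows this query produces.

30

LEFT JOIN keeps every row from `venues`; unmatched rows get NULL for `bookings`'s columns.
Matching on v.venue_id > b.venue_id. A NULL in a compared column never satisfies the condition.
- v row (venue_id=6): matches 4 b row(s) → 4 output row(s).
- v row (venue_id=7): matches 6 b row(s) → 6 output row(s).
- v row (venue_id=6): matches 4 b row(s) → 4 output row(s).
- v row (venue_id=8): matches 6 b row(s) → 6 output row(s).
- v row (venue_id=NULL): no match → kept, b columns NULL.
- v row (venue_id=6): matches 4 b row(s) → 4 output row(s).
- v row (venue_id=1): no match → kept, b columns NULL.
- v row (venue_id=6): matches 4 b row(s) → 4 output row(s).
Total: 28 matched + 2 padded = 30 rows.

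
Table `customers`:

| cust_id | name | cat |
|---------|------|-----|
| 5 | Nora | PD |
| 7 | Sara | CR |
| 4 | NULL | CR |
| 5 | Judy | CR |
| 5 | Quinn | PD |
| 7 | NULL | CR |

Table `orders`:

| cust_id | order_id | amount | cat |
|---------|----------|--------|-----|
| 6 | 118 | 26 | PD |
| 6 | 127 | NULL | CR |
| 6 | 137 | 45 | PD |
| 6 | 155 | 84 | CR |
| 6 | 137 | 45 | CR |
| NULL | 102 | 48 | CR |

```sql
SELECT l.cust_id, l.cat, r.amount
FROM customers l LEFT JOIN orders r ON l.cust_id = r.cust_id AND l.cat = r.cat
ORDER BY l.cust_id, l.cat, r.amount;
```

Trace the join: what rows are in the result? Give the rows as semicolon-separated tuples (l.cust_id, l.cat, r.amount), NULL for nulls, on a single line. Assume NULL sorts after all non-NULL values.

(4, CR, NULL); (5, CR, NULL); (5, PD, NULL); (5, PD, NULL); (7, CR, NULL); (7, CR, NULL)

LEFT JOIN keeps every row from `customers`; unmatched rows get NULL for `orders`'s columns.
Matching on l.cust_id = r.cust_id AND l.cat = r.cat. A NULL in a compared column never satisfies the condition.
- l (cust_id=5, cat=PD) has no partner → padded with NULL.
- l (cust_id=7, cat=CR) has no partner → padded with NULL.
- l (cust_id=4, cat=CR) has no partner → padded with NULL.
- l (cust_id=5, cat=CR) has no partner → padded with NULL.
- l (cust_id=5, cat=PD) has no partner → padded with NULL.
- l (cust_id=7, cat=CR) has no partner → padded with NULL.
After projecting and ordering:
l.cust_id | l.cat | r.amount
4 | CR | NULL
5 | CR | NULL
5 | PD | NULL
5 | PD | NULL
7 | CR | NULL
7 | CR | NULL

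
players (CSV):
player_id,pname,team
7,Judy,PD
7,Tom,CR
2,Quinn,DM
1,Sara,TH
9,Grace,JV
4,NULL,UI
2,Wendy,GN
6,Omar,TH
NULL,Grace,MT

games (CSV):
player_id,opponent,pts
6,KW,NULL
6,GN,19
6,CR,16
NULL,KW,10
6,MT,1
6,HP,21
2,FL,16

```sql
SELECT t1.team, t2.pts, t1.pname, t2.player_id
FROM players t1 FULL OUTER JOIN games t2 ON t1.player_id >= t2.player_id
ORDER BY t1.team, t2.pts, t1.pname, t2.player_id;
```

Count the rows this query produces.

30

FULL OUTER JOIN keeps every row from both sides; unmatched rows get NULL for the other side's columns.
Matching on t1.player_id >= t2.player_id. A NULL in a compared column never satisfies the condition.
- t1[0] player_id=7 → 6 match(es) in t2 → 6 row(s).
- t1[1] player_id=7 → 6 match(es) in t2 → 6 row(s).
- t1[2] player_id=2 → 1 match(es) in t2 → 1 row(s).
- t1[3] player_id=1 → no match; kept with NULLs on the t2 side.
- t1[4] player_id=9 → 6 match(es) in t2 → 6 row(s).
- t1[5] player_id=4 → 1 match(es) in t2 → 1 row(s).
- t1[6] player_id=2 → 1 match(es) in t2 → 1 row(s).
- t1[7] player_id=6 → 6 match(es) in t2 → 6 row(s).
- t1[8] player_id=NULL → no match; kept with NULLs on the t2 side.
- plus 1 unmatched t2 row(s), each kept with NULL t1 columns.
Total: 27 matched + 3 padded = 30 rows.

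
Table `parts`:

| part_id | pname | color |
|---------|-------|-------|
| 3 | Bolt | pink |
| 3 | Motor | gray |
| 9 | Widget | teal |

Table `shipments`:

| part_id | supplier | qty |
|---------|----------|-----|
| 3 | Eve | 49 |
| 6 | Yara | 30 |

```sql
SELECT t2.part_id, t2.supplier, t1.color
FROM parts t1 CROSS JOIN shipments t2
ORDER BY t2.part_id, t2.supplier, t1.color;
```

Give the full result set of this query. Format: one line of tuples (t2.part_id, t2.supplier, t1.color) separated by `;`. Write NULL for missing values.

CROSS JOIN pairs every row of `parts` with every row of `shipments`: 3 × 2 = 6 rows.
After projecting and ordering:
t2.part_id | t2.supplier | t1.color
3 | Eve | gray
3 | Eve | pink
3 | Eve | teal
6 | Yara | gray
6 | Yara | pink
6 | Yara | teal

(3, Eve, gray); (3, Eve, pink); (3, Eve, teal); (6, Yara, gray); (6, Yara, pink); (6, Yara, teal)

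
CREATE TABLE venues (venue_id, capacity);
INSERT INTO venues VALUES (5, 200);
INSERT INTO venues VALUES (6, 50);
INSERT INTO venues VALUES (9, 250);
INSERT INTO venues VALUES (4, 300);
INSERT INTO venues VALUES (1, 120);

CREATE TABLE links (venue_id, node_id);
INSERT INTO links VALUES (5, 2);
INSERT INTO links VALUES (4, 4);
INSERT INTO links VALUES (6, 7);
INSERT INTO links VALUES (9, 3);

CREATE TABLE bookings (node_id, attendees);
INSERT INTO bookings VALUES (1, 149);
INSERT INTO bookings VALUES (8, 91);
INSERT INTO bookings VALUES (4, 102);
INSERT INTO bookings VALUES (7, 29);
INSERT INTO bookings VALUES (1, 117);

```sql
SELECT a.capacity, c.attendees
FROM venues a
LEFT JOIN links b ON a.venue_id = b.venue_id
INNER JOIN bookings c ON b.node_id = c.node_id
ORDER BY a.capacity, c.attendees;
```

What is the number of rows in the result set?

Evaluate left to right. First `venues a LEFT JOIN links b` on venue_id: 5 row(s).
Then INNER JOIN `bookings c` on node_id: keep only rows whose b.node_id appears in c.
Result: 2 row(s).

2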